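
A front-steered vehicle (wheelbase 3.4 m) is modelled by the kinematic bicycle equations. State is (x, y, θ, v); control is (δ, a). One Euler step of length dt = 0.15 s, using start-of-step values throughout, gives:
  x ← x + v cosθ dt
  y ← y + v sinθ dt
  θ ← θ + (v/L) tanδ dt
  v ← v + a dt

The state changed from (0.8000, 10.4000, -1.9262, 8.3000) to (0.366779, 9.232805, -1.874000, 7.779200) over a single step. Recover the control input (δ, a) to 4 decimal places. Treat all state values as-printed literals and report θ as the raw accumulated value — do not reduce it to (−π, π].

a = (v'−v)/dt = (-0.520800)/0.15 = -3.4720
Δθ = θ'−θ = 0.052200;  (v·dt/L) = 8.3000·0.15/3.4 = 0.366176
tan δ = Δθ·L/(v·dt) = 0.142554  →  δ = 0.1416

δ = 0.1416, a = -3.4720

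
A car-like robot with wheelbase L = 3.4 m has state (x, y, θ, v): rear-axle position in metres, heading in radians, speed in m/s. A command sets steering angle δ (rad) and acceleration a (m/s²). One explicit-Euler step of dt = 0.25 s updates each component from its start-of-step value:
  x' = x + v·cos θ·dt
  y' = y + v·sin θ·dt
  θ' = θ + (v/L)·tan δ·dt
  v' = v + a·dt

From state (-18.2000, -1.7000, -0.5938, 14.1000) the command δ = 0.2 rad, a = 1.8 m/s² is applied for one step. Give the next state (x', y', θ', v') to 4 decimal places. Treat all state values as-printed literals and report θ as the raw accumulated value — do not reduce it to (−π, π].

x' = -18.2000 + 14.1000·cos(-0.5938)·0.25 = -15.2784
y' = -1.7000 + 14.1000·sin(-0.5938)·0.25 = -3.6723
θ' = -0.5938 + (14.1000/3.4)·tan(0.2)·0.25 = -0.3836
v' = 14.1000 + 1.8000·0.25 = 14.5500

(-15.2784, -3.6723, -0.3836, 14.5500)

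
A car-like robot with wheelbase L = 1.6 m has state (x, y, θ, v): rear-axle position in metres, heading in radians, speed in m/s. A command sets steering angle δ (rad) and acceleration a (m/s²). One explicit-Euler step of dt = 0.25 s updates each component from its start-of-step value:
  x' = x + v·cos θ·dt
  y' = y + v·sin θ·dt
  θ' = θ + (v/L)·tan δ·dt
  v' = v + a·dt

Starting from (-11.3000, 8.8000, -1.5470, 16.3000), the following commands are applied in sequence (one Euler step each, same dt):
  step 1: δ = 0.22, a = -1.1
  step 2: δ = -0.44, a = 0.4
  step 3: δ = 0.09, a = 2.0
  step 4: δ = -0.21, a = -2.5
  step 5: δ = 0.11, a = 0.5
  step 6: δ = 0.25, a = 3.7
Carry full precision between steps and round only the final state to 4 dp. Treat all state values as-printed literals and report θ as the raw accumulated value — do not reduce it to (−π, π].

after step 1 (δ=0.22, a=-1.1): (-11.203039, 4.726154, -0.977469, 16.025000)
after step 2 (δ=-0.44, a=0.4): (-8.963055, 1.404632, -2.156260, 16.125000)
after step 3 (δ=0.09, a=2.0): (-11.190665, -1.955238, -1.928888, 16.625000)
after step 4 (δ=-0.21, a=-2.5): (-12.647377, -5.847847, -2.482558, 16.000000)
after step 5 (δ=0.11, a=0.5): (-15.809713, -8.297262, -2.206444, 16.125000)
after step 6 (δ=0.25, a=3.7): (-18.203061, -11.541158, -1.563102, 17.050000)

(-18.2031, -11.5412, -1.5631, 17.0500)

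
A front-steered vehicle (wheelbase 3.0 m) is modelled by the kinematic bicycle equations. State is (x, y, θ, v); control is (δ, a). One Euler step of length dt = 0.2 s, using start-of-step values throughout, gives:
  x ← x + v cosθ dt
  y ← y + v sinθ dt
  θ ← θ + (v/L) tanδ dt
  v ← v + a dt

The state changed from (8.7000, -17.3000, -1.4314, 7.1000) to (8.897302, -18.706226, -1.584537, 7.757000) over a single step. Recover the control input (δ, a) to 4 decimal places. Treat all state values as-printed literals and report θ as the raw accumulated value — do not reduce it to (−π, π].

δ = -0.3129, a = 3.2850

a = (v'−v)/dt = (0.657000)/0.2 = 3.2850
Δθ = θ'−θ = -0.153137;  (v·dt/L) = 7.1000·0.2/3.0 = 0.473333
tan δ = Δθ·L/(v·dt) = -0.323529  →  δ = -0.3129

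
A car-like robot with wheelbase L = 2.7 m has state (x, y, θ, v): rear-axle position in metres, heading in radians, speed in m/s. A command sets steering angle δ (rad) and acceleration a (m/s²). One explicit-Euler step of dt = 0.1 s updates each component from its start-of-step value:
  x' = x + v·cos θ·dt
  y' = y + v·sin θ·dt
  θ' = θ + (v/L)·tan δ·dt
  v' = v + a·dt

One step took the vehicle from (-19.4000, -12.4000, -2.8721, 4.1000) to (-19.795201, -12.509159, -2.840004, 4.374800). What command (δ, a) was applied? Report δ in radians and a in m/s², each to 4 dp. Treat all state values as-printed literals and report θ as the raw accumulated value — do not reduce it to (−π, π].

a = (v'−v)/dt = (0.274800)/0.1 = 2.7480
Δθ = θ'−θ = 0.032096;  (v·dt/L) = 4.1000·0.1/2.7 = 0.151852
tan δ = Δθ·L/(v·dt) = 0.211364  →  δ = 0.2083

δ = 0.2083, a = 2.7480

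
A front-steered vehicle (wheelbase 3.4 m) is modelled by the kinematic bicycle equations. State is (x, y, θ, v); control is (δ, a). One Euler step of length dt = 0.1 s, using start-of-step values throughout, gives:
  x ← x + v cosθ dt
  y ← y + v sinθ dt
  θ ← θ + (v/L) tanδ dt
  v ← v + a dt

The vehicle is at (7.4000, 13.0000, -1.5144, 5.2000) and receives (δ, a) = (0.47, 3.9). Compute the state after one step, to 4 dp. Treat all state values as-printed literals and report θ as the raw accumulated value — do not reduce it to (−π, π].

(7.4293, 12.4808, -1.4367, 5.5900)

x' = 7.4000 + 5.2000·cos(-1.5144)·0.1 = 7.4293
y' = 13.0000 + 5.2000·sin(-1.5144)·0.1 = 12.4808
θ' = -1.5144 + (5.2000/3.4)·tan(0.47)·0.1 = -1.4367
v' = 5.2000 + 3.9000·0.1 = 5.5900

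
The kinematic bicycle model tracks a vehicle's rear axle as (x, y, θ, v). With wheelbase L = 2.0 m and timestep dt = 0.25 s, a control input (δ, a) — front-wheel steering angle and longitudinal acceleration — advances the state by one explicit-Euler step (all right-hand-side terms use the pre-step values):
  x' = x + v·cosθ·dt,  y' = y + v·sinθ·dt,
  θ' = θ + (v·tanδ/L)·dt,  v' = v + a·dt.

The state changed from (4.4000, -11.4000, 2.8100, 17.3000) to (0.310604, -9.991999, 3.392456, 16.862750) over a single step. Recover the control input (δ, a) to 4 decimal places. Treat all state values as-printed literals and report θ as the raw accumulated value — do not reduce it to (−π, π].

a = (v'−v)/dt = (-0.437250)/0.25 = -1.7490
Δθ = θ'−θ = 0.582456;  (v·dt/L) = 17.3000·0.25/2.0 = 2.162500
tan δ = Δθ·L/(v·dt) = 0.269344  →  δ = 0.2631

δ = 0.2631, a = -1.7490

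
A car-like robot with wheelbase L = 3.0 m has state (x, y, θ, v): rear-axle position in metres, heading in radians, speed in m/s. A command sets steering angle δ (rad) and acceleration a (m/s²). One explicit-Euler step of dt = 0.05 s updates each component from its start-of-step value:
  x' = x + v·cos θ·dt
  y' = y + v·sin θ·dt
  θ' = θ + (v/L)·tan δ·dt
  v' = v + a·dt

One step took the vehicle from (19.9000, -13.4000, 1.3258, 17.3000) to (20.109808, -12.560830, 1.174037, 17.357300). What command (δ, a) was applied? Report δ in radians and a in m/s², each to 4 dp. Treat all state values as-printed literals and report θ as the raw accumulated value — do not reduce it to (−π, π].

δ = -0.4845, a = 1.1460

a = (v'−v)/dt = (0.057300)/0.05 = 1.1460
Δθ = θ'−θ = -0.151763;  (v·dt/L) = 17.3000·0.05/3.0 = 0.288333
tan δ = Δθ·L/(v·dt) = -0.526346  →  δ = -0.4845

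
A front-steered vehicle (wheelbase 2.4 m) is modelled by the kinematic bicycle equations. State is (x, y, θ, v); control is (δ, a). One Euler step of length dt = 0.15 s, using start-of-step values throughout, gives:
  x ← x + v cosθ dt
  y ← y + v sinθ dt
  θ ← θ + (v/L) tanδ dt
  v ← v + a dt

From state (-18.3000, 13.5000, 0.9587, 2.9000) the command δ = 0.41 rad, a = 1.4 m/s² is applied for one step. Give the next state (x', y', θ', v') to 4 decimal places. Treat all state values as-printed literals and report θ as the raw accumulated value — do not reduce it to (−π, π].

x' = -18.3000 + 2.9000·cos(0.9587)·0.15 = -18.0501
y' = 13.5000 + 2.9000·sin(0.9587)·0.15 = 13.8560
θ' = 0.9587 + (2.9000/2.4)·tan(0.41)·0.15 = 1.0375
v' = 2.9000 + 1.4000·0.15 = 3.1100

(-18.0501, 13.8560, 1.0375, 3.1100)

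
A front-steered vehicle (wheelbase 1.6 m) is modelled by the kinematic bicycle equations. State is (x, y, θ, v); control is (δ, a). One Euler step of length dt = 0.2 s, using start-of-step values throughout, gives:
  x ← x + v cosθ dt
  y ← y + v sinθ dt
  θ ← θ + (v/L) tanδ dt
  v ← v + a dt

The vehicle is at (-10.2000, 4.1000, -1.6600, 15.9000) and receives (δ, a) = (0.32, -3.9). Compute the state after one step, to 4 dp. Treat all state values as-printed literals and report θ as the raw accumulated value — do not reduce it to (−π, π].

x' = -10.2000 + 15.9000·cos(-1.6600)·0.2 = -10.4833
y' = 4.1000 + 15.9000·sin(-1.6600)·0.2 = 0.9326
θ' = -1.6600 + (15.9000/1.6)·tan(0.32)·0.2 = -1.0014
v' = 15.9000 − 3.9000·0.2 = 15.1200

(-10.4833, 0.9326, -1.0014, 15.1200)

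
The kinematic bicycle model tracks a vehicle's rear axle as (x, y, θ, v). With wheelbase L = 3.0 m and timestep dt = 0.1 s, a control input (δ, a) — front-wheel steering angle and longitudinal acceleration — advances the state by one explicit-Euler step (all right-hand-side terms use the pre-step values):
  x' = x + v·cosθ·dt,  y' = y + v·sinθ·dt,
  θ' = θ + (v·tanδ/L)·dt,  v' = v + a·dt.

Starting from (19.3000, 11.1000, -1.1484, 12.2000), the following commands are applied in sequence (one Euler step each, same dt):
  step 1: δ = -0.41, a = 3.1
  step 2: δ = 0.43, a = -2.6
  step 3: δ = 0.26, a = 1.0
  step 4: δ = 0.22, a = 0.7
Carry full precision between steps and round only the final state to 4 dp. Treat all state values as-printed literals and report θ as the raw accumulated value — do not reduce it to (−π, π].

(21.2635, 6.6081, -0.9332, 12.4200)

after step 1 (δ=-0.41, a=3.1): (19.800136, 9.987227, -1.325150, 12.510000)
after step 2 (δ=0.43, a=-2.6): (20.104358, 8.773781, -1.133905, 12.250000)
after step 3 (δ=0.26, a=1.0): (20.622686, 7.663844, -1.025280, 12.350000)
after step 4 (δ=0.22, a=0.7): (21.263478, 6.608093, -0.933223, 12.420000)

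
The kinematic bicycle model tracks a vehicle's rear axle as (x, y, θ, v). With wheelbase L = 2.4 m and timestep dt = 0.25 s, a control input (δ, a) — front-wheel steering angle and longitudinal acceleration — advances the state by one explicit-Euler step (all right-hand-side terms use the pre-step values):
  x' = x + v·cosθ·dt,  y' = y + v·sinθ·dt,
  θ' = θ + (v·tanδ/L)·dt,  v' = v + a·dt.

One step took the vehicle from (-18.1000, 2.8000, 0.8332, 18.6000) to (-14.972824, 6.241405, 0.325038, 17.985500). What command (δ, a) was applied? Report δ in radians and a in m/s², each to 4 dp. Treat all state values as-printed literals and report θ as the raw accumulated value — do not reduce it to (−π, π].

a = (v'−v)/dt = (-0.614500)/0.25 = -2.4580
Δθ = θ'−θ = -0.508162;  (v·dt/L) = 18.6000·0.25/2.4 = 1.937500
tan δ = Δθ·L/(v·dt) = -0.262277  →  δ = -0.2565

δ = -0.2565, a = -2.4580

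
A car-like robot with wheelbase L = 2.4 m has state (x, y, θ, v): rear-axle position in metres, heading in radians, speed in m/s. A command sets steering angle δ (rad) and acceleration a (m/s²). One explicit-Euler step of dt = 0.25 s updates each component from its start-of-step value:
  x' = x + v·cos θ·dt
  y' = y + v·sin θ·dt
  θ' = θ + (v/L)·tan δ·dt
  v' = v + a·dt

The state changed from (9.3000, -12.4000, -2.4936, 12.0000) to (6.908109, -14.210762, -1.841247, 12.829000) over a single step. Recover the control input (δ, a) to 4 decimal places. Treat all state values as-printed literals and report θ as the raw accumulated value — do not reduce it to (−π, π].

a = (v'−v)/dt = (0.829000)/0.25 = 3.3160
Δθ = θ'−θ = 0.652353;  (v·dt/L) = 12.0000·0.25/2.4 = 1.250000
tan δ = Δθ·L/(v·dt) = 0.521882  →  δ = 0.4810

δ = 0.4810, a = 3.3160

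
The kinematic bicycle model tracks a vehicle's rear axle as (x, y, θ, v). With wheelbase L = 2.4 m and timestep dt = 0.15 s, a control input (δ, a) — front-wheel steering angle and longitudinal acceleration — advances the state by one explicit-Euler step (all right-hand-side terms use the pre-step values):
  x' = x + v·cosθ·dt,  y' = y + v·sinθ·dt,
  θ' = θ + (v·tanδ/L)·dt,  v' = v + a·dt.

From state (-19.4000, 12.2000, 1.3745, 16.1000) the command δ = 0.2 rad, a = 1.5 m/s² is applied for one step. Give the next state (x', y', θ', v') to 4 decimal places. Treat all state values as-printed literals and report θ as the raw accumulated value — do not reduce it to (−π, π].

x' = -19.4000 + 16.1000·cos(1.3745)·0.15 = -18.9290
y' = 12.2000 + 16.1000·sin(1.3745)·0.15 = 14.5686
θ' = 1.3745 + (16.1000/2.4)·tan(0.2)·0.15 = 1.5785
v' = 16.1000 + 1.5000·0.15 = 16.3250

(-18.9290, 14.5686, 1.5785, 16.3250)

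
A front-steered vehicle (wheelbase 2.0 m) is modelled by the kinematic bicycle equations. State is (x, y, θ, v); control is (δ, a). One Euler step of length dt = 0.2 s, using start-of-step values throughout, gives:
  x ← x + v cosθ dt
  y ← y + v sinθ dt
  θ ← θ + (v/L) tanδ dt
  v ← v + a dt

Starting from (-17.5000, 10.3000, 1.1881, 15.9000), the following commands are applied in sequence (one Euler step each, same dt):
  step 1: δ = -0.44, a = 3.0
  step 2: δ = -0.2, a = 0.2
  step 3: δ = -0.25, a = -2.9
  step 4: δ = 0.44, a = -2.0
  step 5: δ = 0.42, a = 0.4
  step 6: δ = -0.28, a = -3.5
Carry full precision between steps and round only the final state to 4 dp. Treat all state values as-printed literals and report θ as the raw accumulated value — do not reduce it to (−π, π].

(-2.8430, 18.1421, 0.6792, 14.9400)

after step 1 (δ=-0.44, a=3.0): (-16.312515, 13.249962, 0.439559, 16.500000)
after step 2 (δ=-0.2, a=0.2): (-13.326214, 14.654246, 0.105087, 16.540000)
after step 3 (δ=-0.25, a=-2.9): (-10.036463, 15.001235, -0.317248, 15.960000)
after step 4 (δ=0.44, a=-2.0): (-7.003752, 14.005481, 0.434118, 15.560000)
after step 5 (δ=0.42, a=0.4): (-4.180417, 15.314419, 1.128984, 15.640000)
after step 6 (δ=-0.28, a=-3.5): (-2.842952, 18.142064, 0.679250, 14.940000)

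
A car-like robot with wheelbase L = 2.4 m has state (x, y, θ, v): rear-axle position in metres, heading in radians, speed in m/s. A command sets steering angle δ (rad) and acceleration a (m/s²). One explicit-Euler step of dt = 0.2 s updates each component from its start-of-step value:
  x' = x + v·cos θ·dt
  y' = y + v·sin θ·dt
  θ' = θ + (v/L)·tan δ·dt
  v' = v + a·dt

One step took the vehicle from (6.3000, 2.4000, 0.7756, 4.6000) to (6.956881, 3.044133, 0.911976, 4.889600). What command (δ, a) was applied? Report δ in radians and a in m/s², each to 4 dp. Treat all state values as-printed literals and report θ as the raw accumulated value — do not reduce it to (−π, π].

a = (v'−v)/dt = (0.289600)/0.2 = 1.4480
Δθ = θ'−θ = 0.136376;  (v·dt/L) = 4.6000·0.2/2.4 = 0.383333
tan δ = Δθ·L/(v·dt) = 0.355763  →  δ = 0.3418

δ = 0.3418, a = 1.4480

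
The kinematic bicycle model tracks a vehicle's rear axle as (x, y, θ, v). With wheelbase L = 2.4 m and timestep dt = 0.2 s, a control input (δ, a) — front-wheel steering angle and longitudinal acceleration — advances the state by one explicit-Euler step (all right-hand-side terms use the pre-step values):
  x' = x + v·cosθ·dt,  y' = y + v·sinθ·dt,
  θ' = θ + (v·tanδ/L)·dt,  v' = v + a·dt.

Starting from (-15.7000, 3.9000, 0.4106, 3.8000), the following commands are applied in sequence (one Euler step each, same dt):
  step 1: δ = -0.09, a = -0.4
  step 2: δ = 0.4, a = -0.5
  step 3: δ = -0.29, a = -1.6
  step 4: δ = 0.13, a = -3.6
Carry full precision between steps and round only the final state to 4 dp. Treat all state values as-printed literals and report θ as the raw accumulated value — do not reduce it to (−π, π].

(-13.0802, 5.1071, 0.4590, 2.5800)

after step 1 (δ=-0.09, a=-0.4): (-15.003170, 4.203361, 0.382023, 3.720000)
after step 2 (δ=0.4, a=-0.5): (-14.312803, 4.480723, 0.513089, 3.620000)
after step 3 (δ=-0.29, a=-1.6): (-13.682031, 4.836113, 0.423068, 3.300000)
after step 4 (δ=0.13, a=-3.6): (-13.080221, 5.107083, 0.459020, 2.580000)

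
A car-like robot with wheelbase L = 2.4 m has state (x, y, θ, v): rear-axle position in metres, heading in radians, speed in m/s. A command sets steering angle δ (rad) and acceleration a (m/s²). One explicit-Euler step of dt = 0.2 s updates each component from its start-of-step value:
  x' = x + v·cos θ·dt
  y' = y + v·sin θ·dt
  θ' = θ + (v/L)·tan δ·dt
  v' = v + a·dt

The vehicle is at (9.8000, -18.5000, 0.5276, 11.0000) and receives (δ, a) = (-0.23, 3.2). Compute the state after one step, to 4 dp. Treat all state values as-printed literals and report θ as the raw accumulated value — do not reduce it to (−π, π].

(11.7008, -17.3924, 0.3130, 11.6400)

x' = 9.8000 + 11.0000·cos(0.5276)·0.2 = 11.7008
y' = -18.5000 + 11.0000·sin(0.5276)·0.2 = -17.3924
θ' = 0.5276 + (11.0000/2.4)·tan(-0.23)·0.2 = 0.3130
v' = 11.0000 + 3.2000·0.2 = 11.6400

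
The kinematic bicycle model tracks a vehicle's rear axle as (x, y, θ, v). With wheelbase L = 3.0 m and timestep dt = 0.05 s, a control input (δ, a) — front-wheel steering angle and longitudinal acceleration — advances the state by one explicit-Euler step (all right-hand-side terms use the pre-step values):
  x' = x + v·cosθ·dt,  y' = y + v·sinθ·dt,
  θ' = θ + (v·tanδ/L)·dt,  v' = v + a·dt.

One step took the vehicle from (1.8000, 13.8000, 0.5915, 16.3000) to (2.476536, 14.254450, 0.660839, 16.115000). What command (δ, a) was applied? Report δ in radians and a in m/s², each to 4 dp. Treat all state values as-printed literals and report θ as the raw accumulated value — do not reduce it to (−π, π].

δ = 0.2499, a = -3.7000

a = (v'−v)/dt = (-0.185000)/0.05 = -3.7000
Δθ = θ'−θ = 0.069339;  (v·dt/L) = 16.3000·0.05/3.0 = 0.271667
tan δ = Δθ·L/(v·dt) = 0.255236  →  δ = 0.2499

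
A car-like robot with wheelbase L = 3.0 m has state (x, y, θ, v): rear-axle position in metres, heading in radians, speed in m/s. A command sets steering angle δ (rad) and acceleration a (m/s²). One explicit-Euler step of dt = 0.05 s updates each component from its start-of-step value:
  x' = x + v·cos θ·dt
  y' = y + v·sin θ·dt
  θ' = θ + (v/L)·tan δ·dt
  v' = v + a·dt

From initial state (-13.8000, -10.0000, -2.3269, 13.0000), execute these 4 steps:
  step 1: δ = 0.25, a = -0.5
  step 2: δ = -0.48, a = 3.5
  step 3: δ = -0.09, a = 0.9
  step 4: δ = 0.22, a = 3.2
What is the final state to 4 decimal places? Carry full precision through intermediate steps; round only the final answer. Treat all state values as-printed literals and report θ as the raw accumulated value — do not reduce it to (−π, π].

after step 1 (δ=0.25, a=-0.5): (-14.245960, -10.472885, -2.271576, 12.975000)
after step 2 (δ=-0.48, a=3.5): (-14.664283, -10.968750, -2.384158, 13.150000)
after step 3 (δ=-0.09, a=0.9): (-15.142023, -11.420492, -2.403936, 13.195000)
after step 4 (δ=0.22, a=3.2): (-15.630269, -11.864210, -2.354759, 13.355000)

(-15.6303, -11.8642, -2.3548, 13.3550)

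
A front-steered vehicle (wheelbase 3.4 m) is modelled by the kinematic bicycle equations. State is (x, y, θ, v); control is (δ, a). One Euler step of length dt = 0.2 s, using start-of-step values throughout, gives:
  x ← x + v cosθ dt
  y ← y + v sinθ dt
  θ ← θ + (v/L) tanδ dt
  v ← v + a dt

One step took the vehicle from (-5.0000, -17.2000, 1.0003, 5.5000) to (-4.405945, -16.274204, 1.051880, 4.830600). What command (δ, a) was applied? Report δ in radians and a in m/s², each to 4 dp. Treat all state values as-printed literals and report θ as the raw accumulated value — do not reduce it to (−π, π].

δ = 0.1581, a = -3.3470

a = (v'−v)/dt = (-0.669400)/0.2 = -3.3470
Δθ = θ'−θ = 0.051580;  (v·dt/L) = 5.5000·0.2/3.4 = 0.323529
tan δ = Δθ·L/(v·dt) = 0.159429  →  δ = 0.1581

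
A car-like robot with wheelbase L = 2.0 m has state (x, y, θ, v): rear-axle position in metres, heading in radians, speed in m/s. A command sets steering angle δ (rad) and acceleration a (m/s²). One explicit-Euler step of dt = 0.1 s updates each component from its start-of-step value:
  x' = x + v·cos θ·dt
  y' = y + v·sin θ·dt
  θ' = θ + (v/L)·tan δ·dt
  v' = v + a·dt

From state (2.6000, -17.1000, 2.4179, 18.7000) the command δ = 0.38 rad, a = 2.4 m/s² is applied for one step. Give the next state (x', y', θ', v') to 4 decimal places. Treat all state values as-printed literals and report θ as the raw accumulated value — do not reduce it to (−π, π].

(1.1987, -15.8618, 2.7914, 18.9400)

x' = 2.6000 + 18.7000·cos(2.4179)·0.1 = 1.1987
y' = -17.1000 + 18.7000·sin(2.4179)·0.1 = -15.8618
θ' = 2.4179 + (18.7000/2.0)·tan(0.38)·0.1 = 2.7914
v' = 18.7000 + 2.4000·0.1 = 18.9400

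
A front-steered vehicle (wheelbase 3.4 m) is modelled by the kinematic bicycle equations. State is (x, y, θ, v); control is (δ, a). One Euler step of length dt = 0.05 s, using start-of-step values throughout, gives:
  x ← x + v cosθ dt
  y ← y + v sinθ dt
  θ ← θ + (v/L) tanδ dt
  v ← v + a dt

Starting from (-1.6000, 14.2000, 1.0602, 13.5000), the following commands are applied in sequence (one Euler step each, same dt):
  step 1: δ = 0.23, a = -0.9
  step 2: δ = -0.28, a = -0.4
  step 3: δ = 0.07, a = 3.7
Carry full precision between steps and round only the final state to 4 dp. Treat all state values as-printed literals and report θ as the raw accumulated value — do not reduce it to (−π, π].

after step 1 (δ=0.23, a=-0.9): (-1.270129, 14.788906, 1.106684, 13.455000)
after step 2 (δ=-0.28, a=-0.4): (-0.968987, 15.390492, 1.049787, 13.435000)
after step 3 (δ=0.07, a=3.7): (-0.634619, 15.973112, 1.063639, 13.620000)

(-0.6346, 15.9731, 1.0636, 13.6200)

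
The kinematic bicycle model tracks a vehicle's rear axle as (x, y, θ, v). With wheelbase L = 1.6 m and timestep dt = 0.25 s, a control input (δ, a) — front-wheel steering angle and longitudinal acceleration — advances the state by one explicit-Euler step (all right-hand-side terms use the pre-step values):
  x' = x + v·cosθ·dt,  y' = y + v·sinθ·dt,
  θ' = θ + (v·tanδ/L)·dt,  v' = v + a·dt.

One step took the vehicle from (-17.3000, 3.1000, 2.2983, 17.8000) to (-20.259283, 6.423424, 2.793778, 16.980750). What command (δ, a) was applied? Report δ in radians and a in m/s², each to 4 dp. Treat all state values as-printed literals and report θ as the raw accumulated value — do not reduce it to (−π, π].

a = (v'−v)/dt = (-0.819250)/0.25 = -3.2770
Δθ = θ'−θ = 0.495478;  (v·dt/L) = 17.8000·0.25/1.6 = 2.781250
tan δ = Δθ·L/(v·dt) = 0.178149  →  δ = 0.1763

δ = 0.1763, a = -3.2770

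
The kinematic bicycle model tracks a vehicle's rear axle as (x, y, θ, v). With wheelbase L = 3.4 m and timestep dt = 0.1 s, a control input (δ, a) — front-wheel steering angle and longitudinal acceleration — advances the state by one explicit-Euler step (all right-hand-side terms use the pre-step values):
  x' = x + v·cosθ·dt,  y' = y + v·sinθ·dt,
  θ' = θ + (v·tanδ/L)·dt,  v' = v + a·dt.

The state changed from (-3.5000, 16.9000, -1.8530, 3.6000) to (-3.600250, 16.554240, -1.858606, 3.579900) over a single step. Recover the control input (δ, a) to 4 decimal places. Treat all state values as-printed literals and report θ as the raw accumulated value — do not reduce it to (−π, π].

δ = -0.0529, a = -0.2010

a = (v'−v)/dt = (-0.020100)/0.1 = -0.2010
Δθ = θ'−θ = -0.005606;  (v·dt/L) = 3.6000·0.1/3.4 = 0.105882
tan δ = Δθ·L/(v·dt) = -0.052946  →  δ = -0.0529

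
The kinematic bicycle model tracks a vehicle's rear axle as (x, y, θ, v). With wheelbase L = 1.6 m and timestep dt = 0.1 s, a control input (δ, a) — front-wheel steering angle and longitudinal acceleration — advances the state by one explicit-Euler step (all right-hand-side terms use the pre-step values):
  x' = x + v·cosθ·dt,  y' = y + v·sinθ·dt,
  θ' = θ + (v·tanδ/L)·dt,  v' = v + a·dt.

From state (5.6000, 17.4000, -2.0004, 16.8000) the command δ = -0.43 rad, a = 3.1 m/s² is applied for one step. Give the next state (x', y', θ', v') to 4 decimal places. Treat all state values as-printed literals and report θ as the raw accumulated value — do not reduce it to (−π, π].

x' = 5.6000 + 16.8000·cos(-2.0004)·0.1 = 4.9003
y' = 17.4000 + 16.8000·sin(-2.0004)·0.1 = 15.8727
θ' = -2.0004 + (16.8000/1.6)·tan(-0.43)·0.1 = -2.4820
v' = 16.8000 + 3.1000·0.1 = 17.1100

(4.9003, 15.8727, -2.4820, 17.1100)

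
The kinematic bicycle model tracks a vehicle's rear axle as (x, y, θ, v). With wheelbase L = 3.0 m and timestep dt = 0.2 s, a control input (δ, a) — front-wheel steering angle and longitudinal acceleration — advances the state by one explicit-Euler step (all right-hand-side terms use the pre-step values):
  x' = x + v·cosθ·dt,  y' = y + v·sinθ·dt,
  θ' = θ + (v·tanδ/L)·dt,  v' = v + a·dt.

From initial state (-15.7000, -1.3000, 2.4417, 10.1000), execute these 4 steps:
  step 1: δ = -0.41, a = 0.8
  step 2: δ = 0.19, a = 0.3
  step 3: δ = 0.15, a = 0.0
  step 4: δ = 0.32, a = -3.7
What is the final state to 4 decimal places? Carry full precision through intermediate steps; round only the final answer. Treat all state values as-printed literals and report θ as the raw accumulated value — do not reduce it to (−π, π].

(-21.2120, 4.7025, 2.6126, 9.5800)

after step 1 (δ=-0.41, a=0.8): (-17.245121, 0.001154, 2.149048, 10.260000)
after step 2 (δ=0.19, a=0.3): (-18.366664, 1.719538, 2.280595, 10.320000)
after step 3 (δ=0.15, a=0.0): (-19.711734, 3.285068, 2.384576, 10.320000)
after step 4 (δ=0.32, a=-3.7): (-21.212031, 4.702532, 2.612572, 9.580000)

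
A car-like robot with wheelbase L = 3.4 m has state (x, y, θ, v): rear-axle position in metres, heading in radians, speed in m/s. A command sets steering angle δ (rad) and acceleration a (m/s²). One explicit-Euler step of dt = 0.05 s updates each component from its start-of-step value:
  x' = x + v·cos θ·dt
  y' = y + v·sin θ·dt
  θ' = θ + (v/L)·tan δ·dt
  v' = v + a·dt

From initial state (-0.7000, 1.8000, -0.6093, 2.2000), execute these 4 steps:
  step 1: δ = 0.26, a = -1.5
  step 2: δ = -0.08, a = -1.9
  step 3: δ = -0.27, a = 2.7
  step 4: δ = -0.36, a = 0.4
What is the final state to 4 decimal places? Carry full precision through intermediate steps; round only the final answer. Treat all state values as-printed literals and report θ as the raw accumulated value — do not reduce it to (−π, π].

(-0.3499, 1.5573, -0.6234, 2.1850)

after step 1 (δ=0.26, a=-1.5): (-0.609795, 1.737048, -0.600693, 2.125000)
after step 2 (δ=-0.08, a=-1.9): (-0.522144, 1.676994, -0.603199, 2.030000)
after step 3 (δ=-0.27, a=2.7): (-0.438557, 1.619415, -0.611461, 2.165000)
after step 4 (δ=-0.36, a=0.4): (-0.349920, 1.557272, -0.623445, 2.185000)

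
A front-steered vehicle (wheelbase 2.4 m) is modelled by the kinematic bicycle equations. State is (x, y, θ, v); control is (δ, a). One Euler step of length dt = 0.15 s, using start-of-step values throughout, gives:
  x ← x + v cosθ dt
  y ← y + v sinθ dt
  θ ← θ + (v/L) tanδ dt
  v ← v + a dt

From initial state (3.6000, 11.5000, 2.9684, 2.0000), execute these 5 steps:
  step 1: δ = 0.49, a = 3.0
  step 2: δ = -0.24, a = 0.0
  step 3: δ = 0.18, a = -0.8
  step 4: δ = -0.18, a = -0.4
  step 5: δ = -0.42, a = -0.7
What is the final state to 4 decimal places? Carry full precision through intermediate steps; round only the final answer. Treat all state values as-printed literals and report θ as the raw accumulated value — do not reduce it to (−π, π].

after step 1 (δ=0.49, a=3.0): (3.304488, 11.551698, 3.035074, 2.450000)
after step 2 (δ=-0.24, a=0.0): (2.939071, 11.590770, 2.997601, 2.450000)
after step 3 (δ=0.18, a=-0.8): (2.575374, 11.643504, 3.025465, 2.330000)
after step 4 (δ=-0.18, a=-0.4): (2.228228, 11.684000, 2.998966, 2.270000)
after step 5 (δ=-0.42, a=-0.7): (1.891186, 11.732400, 2.935609, 2.165000)

(1.8912, 11.7324, 2.9356, 2.1650)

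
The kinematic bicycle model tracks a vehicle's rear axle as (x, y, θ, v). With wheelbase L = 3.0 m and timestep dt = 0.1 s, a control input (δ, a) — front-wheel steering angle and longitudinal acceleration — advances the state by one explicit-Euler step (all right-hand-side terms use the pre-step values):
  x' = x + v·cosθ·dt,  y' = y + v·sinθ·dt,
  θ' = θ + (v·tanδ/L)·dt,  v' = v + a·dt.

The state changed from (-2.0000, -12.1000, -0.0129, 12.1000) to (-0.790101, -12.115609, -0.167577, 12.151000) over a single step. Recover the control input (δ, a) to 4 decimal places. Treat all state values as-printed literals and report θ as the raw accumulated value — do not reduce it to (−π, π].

a = (v'−v)/dt = (0.051000)/0.1 = 0.5100
Δθ = θ'−θ = -0.154677;  (v·dt/L) = 12.1000·0.1/3.0 = 0.403333
tan δ = Δθ·L/(v·dt) = -0.383497  →  δ = -0.3662

δ = -0.3662, a = 0.5100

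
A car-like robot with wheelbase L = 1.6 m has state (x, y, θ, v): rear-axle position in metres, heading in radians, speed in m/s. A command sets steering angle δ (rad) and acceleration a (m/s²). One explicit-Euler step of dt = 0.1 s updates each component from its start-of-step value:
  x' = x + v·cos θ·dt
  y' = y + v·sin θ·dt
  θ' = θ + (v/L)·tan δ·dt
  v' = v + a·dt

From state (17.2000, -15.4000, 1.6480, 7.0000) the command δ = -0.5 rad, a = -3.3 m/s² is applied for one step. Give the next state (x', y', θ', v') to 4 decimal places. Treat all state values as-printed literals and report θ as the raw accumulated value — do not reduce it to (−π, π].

x' = 17.2000 + 7.0000·cos(1.6480)·0.1 = 17.1460
y' = -15.4000 + 7.0000·sin(1.6480)·0.1 = -14.7021
θ' = 1.6480 + (7.0000/1.6)·tan(-0.5)·0.1 = 1.4090
v' = 7.0000 − 3.3000·0.1 = 6.6700

(17.1460, -14.7021, 1.4090, 6.6700)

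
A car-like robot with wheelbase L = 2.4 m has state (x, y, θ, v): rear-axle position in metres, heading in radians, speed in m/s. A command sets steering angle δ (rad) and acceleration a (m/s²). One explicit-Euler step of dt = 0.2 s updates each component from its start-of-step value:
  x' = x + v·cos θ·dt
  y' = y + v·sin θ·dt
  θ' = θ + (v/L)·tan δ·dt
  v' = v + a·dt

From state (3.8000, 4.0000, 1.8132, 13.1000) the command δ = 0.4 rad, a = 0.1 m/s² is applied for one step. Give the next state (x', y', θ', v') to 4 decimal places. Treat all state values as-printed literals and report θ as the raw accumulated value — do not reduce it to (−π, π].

x' = 3.8000 + 13.1000·cos(1.8132)·0.2 = 3.1711
y' = 4.0000 + 13.1000·sin(1.8132)·0.2 = 6.5434
θ' = 1.8132 + (13.1000/2.4)·tan(0.4)·0.2 = 2.2747
v' = 13.1000 + 0.1000·0.2 = 13.1200

(3.1711, 6.5434, 2.2747, 13.1200)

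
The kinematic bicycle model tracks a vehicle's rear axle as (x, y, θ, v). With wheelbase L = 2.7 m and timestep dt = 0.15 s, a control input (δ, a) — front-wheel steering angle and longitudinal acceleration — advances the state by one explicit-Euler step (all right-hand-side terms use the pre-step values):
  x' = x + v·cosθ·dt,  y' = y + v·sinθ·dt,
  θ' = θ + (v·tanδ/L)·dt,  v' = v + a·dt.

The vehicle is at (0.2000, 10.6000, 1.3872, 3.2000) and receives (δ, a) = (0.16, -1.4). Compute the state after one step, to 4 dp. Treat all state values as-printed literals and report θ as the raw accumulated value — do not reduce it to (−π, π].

x' = 0.2000 + 3.2000·cos(1.3872)·0.15 = 0.2876
y' = 10.6000 + 3.2000·sin(1.3872)·0.15 = 11.0719
θ' = 1.3872 + (3.2000/2.7)·tan(0.16)·0.15 = 1.4159
v' = 3.2000 − 1.4000·0.15 = 2.9900

(0.2876, 11.0719, 1.4159, 2.9900)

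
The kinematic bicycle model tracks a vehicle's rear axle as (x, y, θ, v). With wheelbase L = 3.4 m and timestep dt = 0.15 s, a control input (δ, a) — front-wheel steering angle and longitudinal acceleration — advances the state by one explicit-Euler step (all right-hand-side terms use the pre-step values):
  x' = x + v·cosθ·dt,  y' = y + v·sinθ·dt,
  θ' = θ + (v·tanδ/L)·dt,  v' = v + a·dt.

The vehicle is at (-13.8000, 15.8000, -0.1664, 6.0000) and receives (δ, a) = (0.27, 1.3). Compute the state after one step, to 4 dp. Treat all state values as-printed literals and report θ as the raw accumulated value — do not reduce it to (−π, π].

(-12.9124, 15.6509, -0.0931, 6.1950)

x' = -13.8000 + 6.0000·cos(-0.1664)·0.15 = -12.9124
y' = 15.8000 + 6.0000·sin(-0.1664)·0.15 = 15.6509
θ' = -0.1664 + (6.0000/3.4)·tan(0.27)·0.15 = -0.0931
v' = 6.0000 + 1.3000·0.15 = 6.1950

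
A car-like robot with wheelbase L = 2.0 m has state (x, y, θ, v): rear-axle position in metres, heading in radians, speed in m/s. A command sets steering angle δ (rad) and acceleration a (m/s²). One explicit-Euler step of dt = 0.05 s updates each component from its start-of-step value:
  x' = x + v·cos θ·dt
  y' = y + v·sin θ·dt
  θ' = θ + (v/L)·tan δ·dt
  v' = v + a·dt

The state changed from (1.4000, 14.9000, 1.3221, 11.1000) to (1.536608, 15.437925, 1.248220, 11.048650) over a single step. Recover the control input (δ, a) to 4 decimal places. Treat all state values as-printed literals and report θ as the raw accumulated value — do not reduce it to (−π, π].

a = (v'−v)/dt = (-0.051350)/0.05 = -1.0270
Δθ = θ'−θ = -0.073880;  (v·dt/L) = 11.1000·0.05/2.0 = 0.277500
tan δ = Δθ·L/(v·dt) = -0.266234  →  δ = -0.2602

δ = -0.2602, a = -1.0270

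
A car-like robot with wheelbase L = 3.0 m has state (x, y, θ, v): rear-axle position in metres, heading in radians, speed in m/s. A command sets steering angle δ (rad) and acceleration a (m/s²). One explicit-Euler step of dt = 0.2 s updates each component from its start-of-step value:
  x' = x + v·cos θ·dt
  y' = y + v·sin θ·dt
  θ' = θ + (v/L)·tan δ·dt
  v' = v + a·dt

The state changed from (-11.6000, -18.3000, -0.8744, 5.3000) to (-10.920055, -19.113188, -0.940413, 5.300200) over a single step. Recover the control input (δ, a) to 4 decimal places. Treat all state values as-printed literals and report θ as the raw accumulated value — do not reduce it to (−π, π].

δ = -0.1847, a = 0.0010

a = (v'−v)/dt = (0.000200)/0.2 = 0.0010
Δθ = θ'−θ = -0.066013;  (v·dt/L) = 5.3000·0.2/3.0 = 0.353333
tan δ = Δθ·L/(v·dt) = -0.186829  →  δ = -0.1847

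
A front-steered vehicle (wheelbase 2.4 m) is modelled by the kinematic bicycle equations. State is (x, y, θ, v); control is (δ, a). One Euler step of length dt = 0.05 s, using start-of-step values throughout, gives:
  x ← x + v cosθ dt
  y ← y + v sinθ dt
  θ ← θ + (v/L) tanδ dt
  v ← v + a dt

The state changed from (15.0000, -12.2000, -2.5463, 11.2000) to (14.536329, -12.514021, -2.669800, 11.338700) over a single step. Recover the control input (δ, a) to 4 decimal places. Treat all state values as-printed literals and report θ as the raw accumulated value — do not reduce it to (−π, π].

a = (v'−v)/dt = (0.138700)/0.05 = 2.7740
Δθ = θ'−θ = -0.123500;  (v·dt/L) = 11.2000·0.05/2.4 = 0.233333
tan δ = Δθ·L/(v·dt) = -0.529286  →  δ = -0.4868

δ = -0.4868, a = 2.7740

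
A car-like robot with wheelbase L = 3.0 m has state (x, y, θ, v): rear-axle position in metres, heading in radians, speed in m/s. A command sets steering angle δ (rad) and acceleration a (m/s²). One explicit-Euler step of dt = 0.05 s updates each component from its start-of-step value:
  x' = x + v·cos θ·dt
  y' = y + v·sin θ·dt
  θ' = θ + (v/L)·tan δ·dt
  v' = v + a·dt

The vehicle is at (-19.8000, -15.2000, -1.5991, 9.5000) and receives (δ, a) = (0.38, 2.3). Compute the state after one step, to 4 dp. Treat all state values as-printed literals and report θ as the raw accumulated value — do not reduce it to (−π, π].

(-19.8134, -15.6748, -1.5359, 9.6150)

x' = -19.8000 + 9.5000·cos(-1.5991)·0.05 = -19.8134
y' = -15.2000 + 9.5000·sin(-1.5991)·0.05 = -15.6748
θ' = -1.5991 + (9.5000/3.0)·tan(0.38)·0.05 = -1.5359
v' = 9.5000 + 2.3000·0.05 = 9.6150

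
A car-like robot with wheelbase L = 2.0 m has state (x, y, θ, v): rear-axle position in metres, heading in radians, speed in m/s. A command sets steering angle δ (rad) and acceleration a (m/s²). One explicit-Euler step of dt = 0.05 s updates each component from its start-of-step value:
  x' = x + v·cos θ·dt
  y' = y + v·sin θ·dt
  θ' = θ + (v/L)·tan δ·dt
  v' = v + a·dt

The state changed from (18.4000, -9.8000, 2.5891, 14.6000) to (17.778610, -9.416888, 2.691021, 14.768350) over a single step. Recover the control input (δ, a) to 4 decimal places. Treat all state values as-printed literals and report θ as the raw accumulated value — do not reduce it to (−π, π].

δ = 0.2723, a = 3.3670

a = (v'−v)/dt = (0.168350)/0.05 = 3.3670
Δθ = θ'−θ = 0.101921;  (v·dt/L) = 14.6000·0.05/2.0 = 0.365000
tan δ = Δθ·L/(v·dt) = 0.279236  →  δ = 0.2723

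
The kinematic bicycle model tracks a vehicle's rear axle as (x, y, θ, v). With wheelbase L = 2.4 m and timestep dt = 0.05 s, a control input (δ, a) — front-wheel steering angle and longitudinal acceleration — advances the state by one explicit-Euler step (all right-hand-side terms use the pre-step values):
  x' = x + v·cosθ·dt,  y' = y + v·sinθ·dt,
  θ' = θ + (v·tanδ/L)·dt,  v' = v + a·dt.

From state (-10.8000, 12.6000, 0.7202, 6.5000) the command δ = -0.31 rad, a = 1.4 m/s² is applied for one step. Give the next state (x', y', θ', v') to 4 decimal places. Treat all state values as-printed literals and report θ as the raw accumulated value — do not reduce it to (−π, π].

(-10.5557, 12.8143, 0.6768, 6.5700)

x' = -10.8000 + 6.5000·cos(0.7202)·0.05 = -10.5557
y' = 12.6000 + 6.5000·sin(0.7202)·0.05 = 12.8143
θ' = 0.7202 + (6.5000/2.4)·tan(-0.31)·0.05 = 0.6768
v' = 6.5000 + 1.4000·0.05 = 6.5700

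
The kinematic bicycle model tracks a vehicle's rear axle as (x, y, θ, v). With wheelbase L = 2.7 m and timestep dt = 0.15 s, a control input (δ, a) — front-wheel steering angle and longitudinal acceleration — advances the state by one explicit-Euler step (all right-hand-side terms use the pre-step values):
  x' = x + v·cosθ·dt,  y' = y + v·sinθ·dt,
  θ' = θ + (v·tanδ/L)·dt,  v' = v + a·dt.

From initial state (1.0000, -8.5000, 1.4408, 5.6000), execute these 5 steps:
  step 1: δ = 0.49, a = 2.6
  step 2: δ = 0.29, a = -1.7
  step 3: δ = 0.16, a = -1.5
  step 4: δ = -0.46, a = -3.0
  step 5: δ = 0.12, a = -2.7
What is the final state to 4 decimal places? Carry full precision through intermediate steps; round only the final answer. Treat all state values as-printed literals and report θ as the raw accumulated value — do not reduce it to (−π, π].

(0.7807, -4.3461, 1.6397, 4.6550)

after step 1 (δ=0.49, a=2.6): (1.108890, -7.667088, 1.606743, 5.990000)
after step 2 (δ=0.29, a=-1.7): (1.076599, -6.769168, 1.706048, 5.735000)
after step 3 (δ=0.16, a=-1.5): (0.960603, -5.916774, 1.757465, 5.510000)
after step 4 (δ=-0.46, a=-3.0): (0.807215, -5.104632, 1.605803, 5.060000)
after step 5 (δ=0.12, a=-2.7): (0.780650, -4.346097, 1.639699, 4.655000)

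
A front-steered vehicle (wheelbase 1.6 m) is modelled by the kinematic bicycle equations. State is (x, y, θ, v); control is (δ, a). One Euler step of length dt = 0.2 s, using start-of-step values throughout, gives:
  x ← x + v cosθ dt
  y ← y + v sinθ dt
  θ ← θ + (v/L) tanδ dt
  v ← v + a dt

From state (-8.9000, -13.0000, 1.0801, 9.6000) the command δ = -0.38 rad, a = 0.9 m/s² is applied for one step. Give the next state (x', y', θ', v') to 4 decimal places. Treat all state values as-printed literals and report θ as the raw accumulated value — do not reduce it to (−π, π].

x' = -8.9000 + 9.6000·cos(1.0801)·0.2 = -7.9952
y' = -13.0000 + 9.6000·sin(1.0801)·0.2 = -11.3066
θ' = 1.0801 + (9.6000/1.6)·tan(-0.38)·0.2 = 0.6008
v' = 9.6000 + 0.9000·0.2 = 9.7800

(-7.9952, -11.3066, 0.6008, 9.7800)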